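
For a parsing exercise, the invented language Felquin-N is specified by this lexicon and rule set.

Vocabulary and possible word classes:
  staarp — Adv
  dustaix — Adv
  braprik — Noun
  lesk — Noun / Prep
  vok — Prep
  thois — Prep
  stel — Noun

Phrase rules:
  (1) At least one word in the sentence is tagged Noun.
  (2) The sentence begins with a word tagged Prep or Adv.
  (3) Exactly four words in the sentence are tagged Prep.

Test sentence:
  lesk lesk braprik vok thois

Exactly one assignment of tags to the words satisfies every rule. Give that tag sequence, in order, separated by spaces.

Candidates per position — 1:lesk {Noun,Prep}; 2:lesk {Noun,Prep}; 3:braprik {Noun}; 4:vok {Prep}; 5:thois {Prep}.
Position 1: tagging it Noun would leave rule 2 unsatisfiable, so it must be Prep.
Position 2: tagging it Noun would leave rule 3 unsatisfiable, so it must be Prep.
So the tagging must be: Prep Prep Noun Prep Prep.
Verifying each rule — rule 1 ok; rule 2 ok; rule 3 ok.

Prep Prep Noun Prep Prep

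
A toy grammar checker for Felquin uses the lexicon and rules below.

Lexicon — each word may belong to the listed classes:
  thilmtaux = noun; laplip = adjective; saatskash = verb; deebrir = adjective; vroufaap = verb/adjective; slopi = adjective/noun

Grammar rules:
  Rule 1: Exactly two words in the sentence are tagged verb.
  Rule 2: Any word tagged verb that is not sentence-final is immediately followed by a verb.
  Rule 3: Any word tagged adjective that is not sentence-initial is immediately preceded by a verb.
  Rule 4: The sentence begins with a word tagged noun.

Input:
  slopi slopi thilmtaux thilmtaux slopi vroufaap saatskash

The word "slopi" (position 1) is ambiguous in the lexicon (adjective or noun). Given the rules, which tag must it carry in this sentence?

Candidates per position — 1:slopi {adjective,noun}; 2:slopi {adjective,noun}; 3:thilmtaux {noun}; 4:thilmtaux {noun}; 5:slopi {adjective,noun}; 6:vroufaap {verb,adjective}; 7:saatskash {verb}.
If word 1 were adjective, no tagging could satisfy rule 4; so word 1 is noun.
If word 2 were adjective, no tagging could satisfy rule 3; so word 2 is noun.
If word 5 were adjective, no tagging could satisfy rule 3; so word 5 is noun.
If word 6 were adjective, no tagging could satisfy rule 1; so word 6 is verb.
So the tagging must be: noun noun noun noun noun verb verb.
Verifying each rule — rule 1 satisfied; rule 2 satisfied; rule 3 satisfied; rule 4 satisfied.

noun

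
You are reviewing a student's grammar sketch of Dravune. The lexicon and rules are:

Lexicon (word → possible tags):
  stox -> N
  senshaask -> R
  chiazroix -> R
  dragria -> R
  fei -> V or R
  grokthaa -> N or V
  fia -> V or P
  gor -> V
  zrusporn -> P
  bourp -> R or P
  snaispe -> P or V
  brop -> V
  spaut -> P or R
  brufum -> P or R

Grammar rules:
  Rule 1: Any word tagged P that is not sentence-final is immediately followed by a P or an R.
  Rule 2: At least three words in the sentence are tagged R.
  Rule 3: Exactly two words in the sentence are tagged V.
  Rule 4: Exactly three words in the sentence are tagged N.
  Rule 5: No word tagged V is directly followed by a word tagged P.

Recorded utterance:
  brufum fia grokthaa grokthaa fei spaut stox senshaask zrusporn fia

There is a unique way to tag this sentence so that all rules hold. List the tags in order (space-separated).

R V N N V R N R P P

Candidates per position — 1:brufum {P,R}; 2:fia {V,P}; 3:grokthaa {N,V}; 4:grokthaa {N,V}; 5:fei {V,R}; 6:spaut {P,R}; 7:stox {N}; 8:senshaask {R}; 9:zrusporn {P}; 10:fia {V,P}.
Position 1: P is ruled out by rule 1; that leaves R.
Position 2: P is ruled out by rule 1; that leaves V.
Position 3: V is ruled out by rule 4; that leaves N.
Position 4: V is ruled out by rule 4; that leaves N.
Position 6: P is ruled out by rule 1; that leaves R.
Position 10: V is ruled out by rule 1; that leaves P.
Position 5: R is ruled out by rule 3; that leaves V.
The only consistent sequence is: R V N N V R N R P P.
Check: rule 1 ok; rule 2 ok; rule 3 ok; rule 4 ok; rule 5 ok.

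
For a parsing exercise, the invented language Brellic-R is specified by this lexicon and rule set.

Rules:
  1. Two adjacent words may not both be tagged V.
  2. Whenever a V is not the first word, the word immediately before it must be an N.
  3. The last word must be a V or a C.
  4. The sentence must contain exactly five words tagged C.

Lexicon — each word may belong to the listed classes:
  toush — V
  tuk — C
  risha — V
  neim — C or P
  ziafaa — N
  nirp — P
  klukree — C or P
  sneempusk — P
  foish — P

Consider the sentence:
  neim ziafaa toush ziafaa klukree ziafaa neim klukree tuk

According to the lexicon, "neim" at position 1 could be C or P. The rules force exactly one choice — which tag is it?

C

Candidates per position — 1:neim {C,P}; 2:ziafaa {N}; 3:toush {V}; 4:ziafaa {N}; 5:klukree {C,P}; 6:ziafaa {N}; 7:neim {C,P}; 8:klukree {C,P}; 9:tuk {C}.
Position 1: P is ruled out by rule 4; that leaves C.
Position 5: P is ruled out by rule 4; that leaves C.
Position 7: P is ruled out by rule 4; that leaves C.
Position 8: P is ruled out by rule 4; that leaves C.
So the tagging must be: C N V N C N C C C.
Verifying each rule — rule 1 satisfied; rule 2 satisfied; rule 3 satisfied; rule 4 satisfied.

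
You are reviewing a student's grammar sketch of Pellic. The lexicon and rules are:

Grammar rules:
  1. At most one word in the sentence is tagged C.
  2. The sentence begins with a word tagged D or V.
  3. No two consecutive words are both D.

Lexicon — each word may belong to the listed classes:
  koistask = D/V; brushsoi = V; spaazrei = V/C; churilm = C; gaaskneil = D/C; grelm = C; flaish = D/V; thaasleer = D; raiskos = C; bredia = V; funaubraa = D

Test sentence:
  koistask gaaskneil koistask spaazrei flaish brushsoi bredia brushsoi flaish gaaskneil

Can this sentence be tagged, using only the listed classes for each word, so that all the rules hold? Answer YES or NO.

YES

Candidates per position — 1:koistask {D,V}; 2:gaaskneil {D,C}; 3:koistask {D,V}; 4:spaazrei {V,C}; 5:flaish {D,V}; 6:brushsoi {V}; 7:bredia {V}; 8:brushsoi {V}; 9:flaish {D,V}; 10:gaaskneil {D,C}.
One satisfying assignment: V D V C V V V V V D.
Rule-by-rule: rule 1 ok; rule 2 ok; rule 3 ok.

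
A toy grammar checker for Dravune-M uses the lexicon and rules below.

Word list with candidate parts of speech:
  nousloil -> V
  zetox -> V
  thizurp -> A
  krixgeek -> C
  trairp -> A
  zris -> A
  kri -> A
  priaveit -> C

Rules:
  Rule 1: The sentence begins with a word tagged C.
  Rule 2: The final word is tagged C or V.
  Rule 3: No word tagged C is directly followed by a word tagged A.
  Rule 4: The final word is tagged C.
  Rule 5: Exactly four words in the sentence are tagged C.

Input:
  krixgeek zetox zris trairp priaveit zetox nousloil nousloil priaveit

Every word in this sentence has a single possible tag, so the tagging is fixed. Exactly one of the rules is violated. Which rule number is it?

Fixed tagging: C V A A C V V V C.
Rule check: R1 pass, R2 pass, R3 pass, R4 pass, R5 fail.
Only rule 5 fails.

5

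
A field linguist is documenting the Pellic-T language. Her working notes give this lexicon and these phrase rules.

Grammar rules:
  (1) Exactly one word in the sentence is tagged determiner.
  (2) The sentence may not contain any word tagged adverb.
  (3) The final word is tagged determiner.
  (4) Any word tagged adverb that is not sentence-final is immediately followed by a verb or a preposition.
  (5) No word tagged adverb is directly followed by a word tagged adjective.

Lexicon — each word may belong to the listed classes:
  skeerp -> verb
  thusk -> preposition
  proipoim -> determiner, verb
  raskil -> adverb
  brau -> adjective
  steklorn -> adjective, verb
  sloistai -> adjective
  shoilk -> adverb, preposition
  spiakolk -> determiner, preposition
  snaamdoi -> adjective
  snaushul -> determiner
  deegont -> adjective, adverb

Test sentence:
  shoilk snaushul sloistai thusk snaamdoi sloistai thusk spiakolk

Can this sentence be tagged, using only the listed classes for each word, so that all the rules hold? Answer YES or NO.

NO

Candidates per position — 1:shoilk {adverb,preposition}; 2:snaushul {determiner}; 3:sloistai {adjective}; 4:thusk {preposition}; 5:snaamdoi {adjective}; 6:sloistai {adjective}; 7:thusk {preposition}; 8:spiakolk {determiner,preposition}.
Every candidate sequence violates at least one rule; no consistent tagging exists.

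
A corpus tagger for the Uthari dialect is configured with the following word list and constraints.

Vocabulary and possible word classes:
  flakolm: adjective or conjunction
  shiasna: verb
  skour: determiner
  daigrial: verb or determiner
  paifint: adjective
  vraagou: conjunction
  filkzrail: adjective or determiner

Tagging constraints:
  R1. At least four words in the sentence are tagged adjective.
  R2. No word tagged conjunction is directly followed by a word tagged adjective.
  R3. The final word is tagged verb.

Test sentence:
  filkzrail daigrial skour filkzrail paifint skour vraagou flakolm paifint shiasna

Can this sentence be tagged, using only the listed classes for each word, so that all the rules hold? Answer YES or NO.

Candidates per position — 1:filkzrail {adjective,determiner}; 2:daigrial {verb,determiner}; 3:skour {determiner}; 4:filkzrail {adjective,determiner}; 5:paifint {adjective}; 6:skour {determiner}; 7:vraagou {conjunction}; 8:flakolm {adjective,conjunction}; 9:paifint {adjective}; 10:shiasna {verb}.
Rule 2 cannot be satisfied by any choice of tags from the lexicon.
So there is no consistent tagging.

NO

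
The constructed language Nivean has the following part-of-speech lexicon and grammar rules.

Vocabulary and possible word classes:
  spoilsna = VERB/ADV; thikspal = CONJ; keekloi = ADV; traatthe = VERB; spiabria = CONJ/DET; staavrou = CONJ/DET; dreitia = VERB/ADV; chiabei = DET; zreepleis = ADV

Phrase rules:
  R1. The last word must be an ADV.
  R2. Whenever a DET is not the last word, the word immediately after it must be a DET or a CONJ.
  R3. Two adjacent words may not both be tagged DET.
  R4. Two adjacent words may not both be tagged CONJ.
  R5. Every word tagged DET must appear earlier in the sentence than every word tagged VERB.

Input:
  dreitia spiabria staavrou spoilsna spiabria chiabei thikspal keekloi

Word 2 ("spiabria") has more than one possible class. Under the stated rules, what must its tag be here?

DET

Candidates per position — 1:dreitia {VERB,ADV}; 2:spiabria {CONJ,DET}; 3:staavrou {CONJ,DET}; 4:spoilsna {VERB,ADV}; 5:spiabria {CONJ,DET}; 6:chiabei {DET}; 7:thikspal {CONJ}; 8:keekloi {ADV}.
Position 1: tagging it VERB would leave rule 5 unsatisfiable, so it must be ADV.
Position 3: tagging it DET would leave rule 2 unsatisfiable, so it must be CONJ.
Position 4: tagging it VERB would leave rule 5 unsatisfiable, so it must be ADV.
Position 5: tagging it DET would leave rule 3 unsatisfiable, so it must be CONJ.
Position 2: tagging it CONJ would leave rule 4 unsatisfiable, so it must be DET.
That leaves exactly one tagging: ADV DET CONJ ADV CONJ DET CONJ ADV.
Rule-by-rule: rule 1 ✓; rule 2 ✓; rule 3 ✓; rule 4 ✓; rule 5 ✓.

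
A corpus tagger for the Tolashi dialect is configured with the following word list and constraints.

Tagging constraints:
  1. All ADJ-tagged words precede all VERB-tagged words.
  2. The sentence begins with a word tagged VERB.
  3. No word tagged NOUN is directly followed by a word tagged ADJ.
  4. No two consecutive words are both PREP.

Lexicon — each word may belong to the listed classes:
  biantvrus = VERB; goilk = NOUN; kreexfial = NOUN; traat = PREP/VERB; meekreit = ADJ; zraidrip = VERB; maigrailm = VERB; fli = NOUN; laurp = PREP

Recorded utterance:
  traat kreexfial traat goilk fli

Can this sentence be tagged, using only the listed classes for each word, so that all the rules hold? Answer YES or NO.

Candidates per position — 1:traat {PREP,VERB}; 2:kreexfial {NOUN}; 3:traat {PREP,VERB}; 4:goilk {NOUN}; 5:fli {NOUN}.
One satisfying assignment: VERB NOUN PREP NOUN NOUN.
Verifying each rule — rule 1 ✓; rule 2 ✓; rule 3 ✓; rule 4 ✓.

YES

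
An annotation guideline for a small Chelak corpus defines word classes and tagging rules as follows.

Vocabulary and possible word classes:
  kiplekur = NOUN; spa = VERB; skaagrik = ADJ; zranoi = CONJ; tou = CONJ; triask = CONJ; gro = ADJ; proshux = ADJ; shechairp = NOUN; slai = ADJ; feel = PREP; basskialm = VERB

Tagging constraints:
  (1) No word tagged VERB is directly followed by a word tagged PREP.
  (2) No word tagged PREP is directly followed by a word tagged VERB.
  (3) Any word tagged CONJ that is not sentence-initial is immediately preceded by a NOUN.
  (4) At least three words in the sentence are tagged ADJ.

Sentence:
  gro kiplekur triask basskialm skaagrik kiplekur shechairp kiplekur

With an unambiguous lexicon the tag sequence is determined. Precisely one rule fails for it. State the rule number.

4

Fixed tagging: ADJ NOUN CONJ VERB ADJ NOUN NOUN NOUN.
Checking each rule: R1 pass, R2 pass, R3 pass, R4 fail.
Only rule 4 fails.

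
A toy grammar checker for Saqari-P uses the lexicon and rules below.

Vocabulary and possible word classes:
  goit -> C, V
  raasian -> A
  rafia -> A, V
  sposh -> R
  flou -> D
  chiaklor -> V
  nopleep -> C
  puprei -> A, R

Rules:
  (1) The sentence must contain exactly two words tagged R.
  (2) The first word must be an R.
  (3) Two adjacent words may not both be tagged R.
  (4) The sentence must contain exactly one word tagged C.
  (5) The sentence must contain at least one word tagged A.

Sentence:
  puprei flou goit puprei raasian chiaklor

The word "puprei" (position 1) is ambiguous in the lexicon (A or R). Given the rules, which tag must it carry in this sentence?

R

Candidates per position — 1:puprei {A,R}; 2:flou {D}; 3:goit {C,V}; 4:puprei {A,R}; 5:raasian {A}; 6:chiaklor {V}.
Position 1: tagging it A would leave rule 1 unsatisfiable, so it must be R.
Position 3: tagging it V would leave rule 4 unsatisfiable, so it must be C.
Position 4: tagging it A would leave rule 1 unsatisfiable, so it must be R.
That leaves exactly one tagging: R D C R A V.
Rule-by-rule: rule 1 ✓; rule 2 ✓; rule 3 ✓; rule 4 ✓; rule 5 ✓.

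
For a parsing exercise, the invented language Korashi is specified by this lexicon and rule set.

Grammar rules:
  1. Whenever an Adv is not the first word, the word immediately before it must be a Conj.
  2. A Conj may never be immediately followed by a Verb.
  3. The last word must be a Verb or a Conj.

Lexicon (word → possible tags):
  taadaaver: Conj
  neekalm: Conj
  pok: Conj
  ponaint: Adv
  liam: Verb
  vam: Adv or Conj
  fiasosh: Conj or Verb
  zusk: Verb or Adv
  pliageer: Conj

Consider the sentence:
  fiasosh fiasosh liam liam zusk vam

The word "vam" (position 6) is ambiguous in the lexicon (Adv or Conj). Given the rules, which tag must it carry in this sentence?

Candidates per position — 1:fiasosh {Conj,Verb}; 2:fiasosh {Conj,Verb}; 3:liam {Verb}; 4:liam {Verb}; 5:zusk {Verb,Adv}; 6:vam {Adv,Conj}.
Position 1: Conj is ruled out by rule 2; that leaves Verb.
Position 2: Conj is ruled out by rule 2; that leaves Verb.
Position 5: Adv is ruled out by rule 1; that leaves Verb.
Position 6: Adv is ruled out by rule 1; that leaves Conj.
The only consistent sequence is: Verb Verb Verb Verb Verb Conj.
Rule-by-rule: rule 1 ✓; rule 2 ✓; rule 3 ✓.

Conj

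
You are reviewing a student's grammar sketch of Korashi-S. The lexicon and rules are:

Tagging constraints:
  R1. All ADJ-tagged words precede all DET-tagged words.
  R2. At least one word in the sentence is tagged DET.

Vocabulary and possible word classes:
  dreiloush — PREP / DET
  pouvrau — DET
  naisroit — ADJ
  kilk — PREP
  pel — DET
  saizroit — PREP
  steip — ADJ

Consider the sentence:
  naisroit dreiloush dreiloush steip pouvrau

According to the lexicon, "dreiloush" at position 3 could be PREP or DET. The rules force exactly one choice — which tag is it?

Candidates per position — 1:naisroit {ADJ}; 2:dreiloush {PREP,DET}; 3:dreiloush {PREP,DET}; 4:steip {ADJ}; 5:pouvrau {DET}.
If word 2 were DET, no tagging could satisfy rule 1; so word 2 is PREP.
If word 3 were DET, no tagging could satisfy rule 1; so word 3 is PREP.
That leaves exactly one tagging: ADJ PREP PREP ADJ DET.
Checking: rule 1 holds; rule 2 holds.

PREP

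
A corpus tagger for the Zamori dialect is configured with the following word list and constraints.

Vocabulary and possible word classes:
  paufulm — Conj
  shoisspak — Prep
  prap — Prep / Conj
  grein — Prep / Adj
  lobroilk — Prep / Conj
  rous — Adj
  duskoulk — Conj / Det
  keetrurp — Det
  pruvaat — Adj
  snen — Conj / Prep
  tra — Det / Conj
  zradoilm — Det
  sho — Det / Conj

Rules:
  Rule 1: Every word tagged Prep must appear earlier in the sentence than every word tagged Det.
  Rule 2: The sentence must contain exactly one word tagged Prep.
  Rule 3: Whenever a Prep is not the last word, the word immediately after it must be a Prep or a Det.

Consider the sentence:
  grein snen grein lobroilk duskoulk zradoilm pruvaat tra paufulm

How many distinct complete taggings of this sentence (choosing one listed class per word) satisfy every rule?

Candidates per position — 1:grein {Prep,Adj}; 2:snen {Conj,Prep}; 3:grein {Prep,Adj}; 4:lobroilk {Prep,Conj}; 5:duskoulk {Conj,Det}; 6:zradoilm {Det}; 7:pruvaat {Adj}; 8:tra {Det,Conj}; 9:paufulm {Conj}.
There are 64 candidate sequences in total.
The sequences that satisfy every rule: Adj Conj Adj Prep Det Det Adj Det Conj; Adj Conj Adj Prep Det Det Adj Conj Conj.
Count = 2.

2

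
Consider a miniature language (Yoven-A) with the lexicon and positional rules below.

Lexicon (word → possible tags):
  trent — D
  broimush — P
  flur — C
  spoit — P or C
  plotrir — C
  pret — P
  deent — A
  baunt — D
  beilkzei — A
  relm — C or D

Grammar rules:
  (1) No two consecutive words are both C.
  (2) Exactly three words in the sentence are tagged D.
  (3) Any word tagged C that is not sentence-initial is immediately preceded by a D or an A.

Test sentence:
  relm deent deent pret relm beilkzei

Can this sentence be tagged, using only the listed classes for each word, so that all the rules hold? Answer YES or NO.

NO

Candidates per position — 1:relm {C,D}; 2:deent {A}; 3:deent {A}; 4:pret {P}; 5:relm {C,D}; 6:beilkzei {A}.
Rule 2 cannot be satisfied by any choice of tags from the lexicon.
So there is no consistent tagging.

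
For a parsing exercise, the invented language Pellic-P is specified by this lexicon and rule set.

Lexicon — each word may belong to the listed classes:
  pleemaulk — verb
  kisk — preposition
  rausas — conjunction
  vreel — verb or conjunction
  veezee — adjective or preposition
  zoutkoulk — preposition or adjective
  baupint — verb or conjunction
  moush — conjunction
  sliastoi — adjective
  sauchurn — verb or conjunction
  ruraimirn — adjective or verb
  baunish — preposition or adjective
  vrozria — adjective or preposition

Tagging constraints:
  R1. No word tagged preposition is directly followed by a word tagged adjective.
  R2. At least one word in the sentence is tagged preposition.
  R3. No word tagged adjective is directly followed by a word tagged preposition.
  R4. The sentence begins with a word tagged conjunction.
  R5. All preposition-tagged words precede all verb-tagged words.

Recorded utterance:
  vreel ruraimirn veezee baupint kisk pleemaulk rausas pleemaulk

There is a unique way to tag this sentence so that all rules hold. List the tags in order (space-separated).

Candidates per position — 1:vreel {verb,conjunction}; 2:ruraimirn {adjective,verb}; 3:veezee {adjective,preposition}; 4:baupint {verb,conjunction}; 5:kisk {preposition}; 6:pleemaulk {verb}; 7:rausas {conjunction}; 8:pleemaulk {verb}.
Word 1 cannot be verb — rule 4 would then fail for every completion. It is conjunction.
Word 2 cannot be verb — rule 5 would then fail for every completion. It is adjective.
Word 3 cannot be preposition — rule 3 would then fail for every completion. It is adjective.
Word 4 cannot be verb — rule 5 would then fail for every completion. It is conjunction.
That leaves exactly one tagging: conjunction adjective adjective conjunction preposition verb conjunction verb.
Rule-by-rule: rule 1 holds; rule 2 holds; rule 3 holds; rule 4 holds; rule 5 holds.

conjunction adjective adjective conjunction preposition verb conjunction verb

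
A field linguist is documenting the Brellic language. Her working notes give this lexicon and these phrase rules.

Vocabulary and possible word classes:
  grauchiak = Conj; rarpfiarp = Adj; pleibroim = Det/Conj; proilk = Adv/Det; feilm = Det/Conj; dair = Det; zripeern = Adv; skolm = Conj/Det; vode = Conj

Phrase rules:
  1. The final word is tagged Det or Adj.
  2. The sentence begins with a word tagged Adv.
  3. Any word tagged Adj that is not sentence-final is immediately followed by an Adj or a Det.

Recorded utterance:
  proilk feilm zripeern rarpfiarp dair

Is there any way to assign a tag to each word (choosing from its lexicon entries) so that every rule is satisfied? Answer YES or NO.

Candidates per position — 1:proilk {Adv,Det}; 2:feilm {Det,Conj}; 3:zripeern {Adv}; 4:rarpfiarp {Adj}; 5:dair {Det}.
One satisfying assignment: Adv Conj Adv Adj Det.
Rule-by-rule: rule 1 ok; rule 2 ok; rule 3 ok.

YES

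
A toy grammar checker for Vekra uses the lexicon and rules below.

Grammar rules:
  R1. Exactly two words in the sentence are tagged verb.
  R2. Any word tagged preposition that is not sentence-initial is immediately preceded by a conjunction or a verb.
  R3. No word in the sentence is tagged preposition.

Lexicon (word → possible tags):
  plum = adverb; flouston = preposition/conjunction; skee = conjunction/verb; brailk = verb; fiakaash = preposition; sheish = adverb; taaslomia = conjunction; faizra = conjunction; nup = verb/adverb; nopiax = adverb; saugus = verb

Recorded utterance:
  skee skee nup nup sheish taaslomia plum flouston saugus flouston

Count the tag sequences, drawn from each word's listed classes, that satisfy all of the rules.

4

Candidates per position — 1:skee {conjunction,verb}; 2:skee {conjunction,verb}; 3:nup {verb,adverb}; 4:nup {verb,adverb}; 5:sheish {adverb}; 6:taaslomia {conjunction}; 7:plum {adverb}; 8:flouston {preposition,conjunction}; 9:saugus {verb}; 10:flouston {preposition,conjunction}.
There are 64 candidate sequences in total.
The sequences that satisfy every rule: conjunction conjunction verb adverb adverb conjunction adverb conjunction verb conjunction; conjunction conjunction adverb verb adverb conjunction adverb conjunction verb conjunction; conjunction verb adverb adverb adverb conjunction adverb conjunction verb conjunction; verb conjunction adverb adverb adverb conjunction adverb conjunction verb conjunction.
Count = 4.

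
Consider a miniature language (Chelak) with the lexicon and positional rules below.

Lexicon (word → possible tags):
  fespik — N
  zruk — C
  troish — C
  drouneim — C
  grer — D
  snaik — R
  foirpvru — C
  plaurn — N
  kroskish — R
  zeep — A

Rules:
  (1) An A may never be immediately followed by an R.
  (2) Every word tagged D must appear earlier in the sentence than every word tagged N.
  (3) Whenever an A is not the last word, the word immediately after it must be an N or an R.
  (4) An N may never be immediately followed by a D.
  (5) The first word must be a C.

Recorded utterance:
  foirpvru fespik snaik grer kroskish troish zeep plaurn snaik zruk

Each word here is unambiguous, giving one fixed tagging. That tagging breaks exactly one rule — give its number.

Fixed tagging: C N R D R C A N R C.
Rule check: R1 pass, R2 fail, R3 pass, R4 pass, R5 pass.
Only rule 2 fails.

2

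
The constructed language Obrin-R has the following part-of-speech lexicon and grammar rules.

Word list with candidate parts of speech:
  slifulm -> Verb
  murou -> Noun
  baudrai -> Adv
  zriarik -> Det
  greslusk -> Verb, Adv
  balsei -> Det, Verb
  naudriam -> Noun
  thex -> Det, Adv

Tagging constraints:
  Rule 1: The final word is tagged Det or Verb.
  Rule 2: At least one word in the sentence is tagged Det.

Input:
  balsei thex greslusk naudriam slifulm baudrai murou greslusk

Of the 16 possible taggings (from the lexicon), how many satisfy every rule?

6

Candidates per position — 1:balsei {Det,Verb}; 2:thex {Det,Adv}; 3:greslusk {Verb,Adv}; 4:naudriam {Noun}; 5:slifulm {Verb}; 6:baudrai {Adv}; 7:murou {Noun}; 8:greslusk {Verb,Adv}.
There are 16 candidate sequences in total.
Checking each against the rules leaves 6 sequences.
Count = 6.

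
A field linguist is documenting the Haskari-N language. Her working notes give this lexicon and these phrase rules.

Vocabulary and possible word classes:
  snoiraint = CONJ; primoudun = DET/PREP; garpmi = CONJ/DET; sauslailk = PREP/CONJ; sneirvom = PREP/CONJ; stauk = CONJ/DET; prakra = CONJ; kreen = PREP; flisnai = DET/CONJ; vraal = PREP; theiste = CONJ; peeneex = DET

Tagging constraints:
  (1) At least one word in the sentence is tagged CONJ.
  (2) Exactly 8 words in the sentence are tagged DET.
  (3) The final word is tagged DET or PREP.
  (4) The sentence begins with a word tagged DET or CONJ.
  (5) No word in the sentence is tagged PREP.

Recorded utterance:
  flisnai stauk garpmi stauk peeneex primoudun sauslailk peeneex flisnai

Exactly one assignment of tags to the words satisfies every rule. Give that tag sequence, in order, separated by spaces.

DET DET DET DET DET DET CONJ DET DET

Candidates per position — 1:flisnai {DET,CONJ}; 2:stauk {CONJ,DET}; 3:garpmi {CONJ,DET}; 4:stauk {CONJ,DET}; 5:peeneex {DET}; 6:primoudun {DET,PREP}; 7:sauslailk {PREP,CONJ}; 8:peeneex {DET}; 9:flisnai {DET,CONJ}.
If word 1 were CONJ, no tagging could satisfy rule 2; so word 1 is DET.
If word 2 were CONJ, no tagging could satisfy rule 2; so word 2 is DET.
If word 3 were CONJ, no tagging could satisfy rule 2; so word 3 is DET.
If word 4 were CONJ, no tagging could satisfy rule 2; so word 4 is DET.
If word 6 were PREP, no tagging could satisfy rule 2; so word 6 is DET.
If word 7 were PREP, no tagging could satisfy rule 5; so word 7 is CONJ.
If word 9 were CONJ, no tagging could satisfy rule 2; so word 9 is DET.
The unique satisfying tagging is: DET DET DET DET DET DET CONJ DET DET.
Checking: rule 1 ok; rule 2 ok; rule 3 ok; rule 4 ok; rule 5 ok.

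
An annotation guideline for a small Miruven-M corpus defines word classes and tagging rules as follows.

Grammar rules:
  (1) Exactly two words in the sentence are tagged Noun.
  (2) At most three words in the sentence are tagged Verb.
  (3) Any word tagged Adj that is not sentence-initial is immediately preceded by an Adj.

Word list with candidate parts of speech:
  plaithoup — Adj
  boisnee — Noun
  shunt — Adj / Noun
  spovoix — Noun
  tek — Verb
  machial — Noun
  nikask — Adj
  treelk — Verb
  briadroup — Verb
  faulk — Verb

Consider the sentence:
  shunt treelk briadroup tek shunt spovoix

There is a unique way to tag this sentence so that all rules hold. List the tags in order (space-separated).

Candidates per position — 1:shunt {Adj,Noun}; 2:treelk {Verb}; 3:briadroup {Verb}; 4:tek {Verb}; 5:shunt {Adj,Noun}; 6:spovoix {Noun}.
Word 5 cannot be Adj — rule 3 would then fail for every completion. It is Noun.
Word 1 cannot be Noun — rule 1 would then fail for every completion. It is Adj.
The only consistent sequence is: Adj Verb Verb Verb Noun Noun.
Rule-by-rule: rule 1 holds; rule 2 holds; rule 3 holds.

Adj Verb Verb Verb Noun Noun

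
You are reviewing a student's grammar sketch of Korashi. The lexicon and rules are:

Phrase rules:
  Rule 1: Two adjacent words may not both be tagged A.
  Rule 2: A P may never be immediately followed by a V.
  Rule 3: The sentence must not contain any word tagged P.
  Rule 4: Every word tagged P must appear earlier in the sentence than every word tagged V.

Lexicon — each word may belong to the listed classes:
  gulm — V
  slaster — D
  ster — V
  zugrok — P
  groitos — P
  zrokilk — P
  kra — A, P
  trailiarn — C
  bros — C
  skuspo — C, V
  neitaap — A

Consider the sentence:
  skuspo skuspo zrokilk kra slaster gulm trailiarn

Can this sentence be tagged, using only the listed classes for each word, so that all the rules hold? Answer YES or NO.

Candidates per position — 1:skuspo {C,V}; 2:skuspo {C,V}; 3:zrokilk {P}; 4:kra {A,P}; 5:slaster {D}; 6:gulm {V}; 7:trailiarn {C}.
Rule 3 cannot be satisfied by any choice of tags from the lexicon.
So there is no consistent tagging.

NO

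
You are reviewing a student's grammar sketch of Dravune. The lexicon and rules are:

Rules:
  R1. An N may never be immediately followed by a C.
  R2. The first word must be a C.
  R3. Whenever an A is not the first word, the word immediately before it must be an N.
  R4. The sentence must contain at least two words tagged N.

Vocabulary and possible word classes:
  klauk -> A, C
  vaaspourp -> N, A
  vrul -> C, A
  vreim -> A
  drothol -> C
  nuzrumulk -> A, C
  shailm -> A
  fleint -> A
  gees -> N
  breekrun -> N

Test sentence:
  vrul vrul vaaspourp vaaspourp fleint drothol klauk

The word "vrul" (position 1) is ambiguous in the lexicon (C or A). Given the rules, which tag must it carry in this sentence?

C

Candidates per position — 1:vrul {C,A}; 2:vrul {C,A}; 3:vaaspourp {N,A}; 4:vaaspourp {N,A}; 5:fleint {A}; 6:drothol {C}; 7:klauk {A,C}.
Position 1: tagging it A would leave rule 2 unsatisfiable, so it must be C.
Position 2: tagging it A would leave rule 3 unsatisfiable, so it must be C.
Position 3: tagging it A would leave rule 3 unsatisfiable, so it must be N.
Position 4: tagging it A would leave rule 3 unsatisfiable, so it must be N.
Position 7: tagging it A would leave rule 3 unsatisfiable, so it must be C.
The only consistent sequence is: C C N N A C C.
Verifying each rule — rule 1 holds; rule 2 holds; rule 3 holds; rule 4 holds.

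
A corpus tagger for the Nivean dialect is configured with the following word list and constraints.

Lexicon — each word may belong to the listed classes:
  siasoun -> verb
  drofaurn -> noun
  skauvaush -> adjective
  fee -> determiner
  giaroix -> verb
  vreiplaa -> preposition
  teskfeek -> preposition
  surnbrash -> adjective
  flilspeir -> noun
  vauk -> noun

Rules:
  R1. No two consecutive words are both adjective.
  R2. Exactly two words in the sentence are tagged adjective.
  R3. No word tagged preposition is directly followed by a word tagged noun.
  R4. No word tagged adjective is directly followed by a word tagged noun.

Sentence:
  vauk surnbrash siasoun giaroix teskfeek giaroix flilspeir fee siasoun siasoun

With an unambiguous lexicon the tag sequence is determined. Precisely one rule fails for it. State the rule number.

Fixed tagging: noun adjective verb verb preposition verb noun determiner verb verb.
Applying the rules: R1 ok, R2 fails, R3 ok, R4 ok.
Only rule 2 fails.

2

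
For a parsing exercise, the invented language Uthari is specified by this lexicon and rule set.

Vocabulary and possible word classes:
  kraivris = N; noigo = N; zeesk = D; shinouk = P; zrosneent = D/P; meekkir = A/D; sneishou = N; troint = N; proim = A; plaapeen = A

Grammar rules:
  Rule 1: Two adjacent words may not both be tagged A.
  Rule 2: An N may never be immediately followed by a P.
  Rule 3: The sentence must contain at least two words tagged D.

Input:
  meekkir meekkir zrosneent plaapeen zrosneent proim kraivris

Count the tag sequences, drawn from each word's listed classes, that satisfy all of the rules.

Candidates per position — 1:meekkir {A,D}; 2:meekkir {A,D}; 3:zrosneent {D,P}; 4:plaapeen {A}; 5:zrosneent {D,P}; 6:proim {A}; 7:kraivris {N}.
There are 16 candidate sequences in total.
Checking each against the rules leaves 10 sequences.
Count = 10.

10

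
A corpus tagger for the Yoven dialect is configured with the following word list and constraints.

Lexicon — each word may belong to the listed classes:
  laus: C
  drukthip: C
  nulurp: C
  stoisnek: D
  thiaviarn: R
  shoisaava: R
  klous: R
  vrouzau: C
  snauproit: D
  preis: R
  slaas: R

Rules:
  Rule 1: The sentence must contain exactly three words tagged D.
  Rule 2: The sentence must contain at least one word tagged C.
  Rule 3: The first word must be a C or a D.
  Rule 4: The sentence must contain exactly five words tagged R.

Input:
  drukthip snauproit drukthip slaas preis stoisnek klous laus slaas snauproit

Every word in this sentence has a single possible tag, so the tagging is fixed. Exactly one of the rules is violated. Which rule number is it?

4

Fixed tagging: C D C R R D R C R D.
Applying the rules: R1 ✓, R2 ✓, R3 ✓, R4 ✗.
Only rule 4 fails.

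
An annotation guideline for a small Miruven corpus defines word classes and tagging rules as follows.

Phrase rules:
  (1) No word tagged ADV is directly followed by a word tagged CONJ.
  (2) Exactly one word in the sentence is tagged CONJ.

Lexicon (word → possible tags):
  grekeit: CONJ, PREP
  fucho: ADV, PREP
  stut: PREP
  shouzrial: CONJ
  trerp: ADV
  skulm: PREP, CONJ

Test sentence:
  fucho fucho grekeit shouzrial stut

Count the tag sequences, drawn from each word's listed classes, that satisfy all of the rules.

4

Candidates per position — 1:fucho {ADV,PREP}; 2:fucho {ADV,PREP}; 3:grekeit {CONJ,PREP}; 4:shouzrial {CONJ}; 5:stut {PREP}.
There are 8 candidate sequences in total.
The sequences that satisfy every rule: ADV ADV PREP CONJ PREP; ADV PREP PREP CONJ PREP; PREP ADV PREP CONJ PREP; PREP PREP PREP CONJ PREP.
Count = 4.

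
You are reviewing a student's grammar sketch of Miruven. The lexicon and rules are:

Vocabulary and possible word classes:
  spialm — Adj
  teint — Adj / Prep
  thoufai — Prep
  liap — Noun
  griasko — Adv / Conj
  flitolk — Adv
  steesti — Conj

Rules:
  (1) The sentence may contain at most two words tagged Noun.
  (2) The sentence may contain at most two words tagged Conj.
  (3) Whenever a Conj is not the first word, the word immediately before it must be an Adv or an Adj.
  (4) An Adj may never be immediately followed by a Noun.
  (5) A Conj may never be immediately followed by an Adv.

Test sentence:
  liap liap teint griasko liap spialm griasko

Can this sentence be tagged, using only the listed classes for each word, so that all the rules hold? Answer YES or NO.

NO

Candidates per position — 1:liap {Noun}; 2:liap {Noun}; 3:teint {Adj,Prep}; 4:griasko {Adv,Conj}; 5:liap {Noun}; 6:spialm {Adj}; 7:griasko {Adv,Conj}.
Rule 1 cannot be satisfied by any choice of tags from the lexicon.
So there is no consistent tagging.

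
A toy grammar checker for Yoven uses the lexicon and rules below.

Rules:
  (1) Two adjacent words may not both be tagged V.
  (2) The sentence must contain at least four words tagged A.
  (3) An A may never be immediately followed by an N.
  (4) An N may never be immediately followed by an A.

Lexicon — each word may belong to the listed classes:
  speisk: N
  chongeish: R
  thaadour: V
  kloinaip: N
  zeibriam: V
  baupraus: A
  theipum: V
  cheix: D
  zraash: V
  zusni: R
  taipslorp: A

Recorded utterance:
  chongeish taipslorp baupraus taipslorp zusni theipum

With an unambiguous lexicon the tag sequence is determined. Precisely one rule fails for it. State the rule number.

2

Fixed tagging: R A A A R V.
Rule check: R1 ok, R2 fails, R3 ok, R4 ok.
Only rule 2 fails.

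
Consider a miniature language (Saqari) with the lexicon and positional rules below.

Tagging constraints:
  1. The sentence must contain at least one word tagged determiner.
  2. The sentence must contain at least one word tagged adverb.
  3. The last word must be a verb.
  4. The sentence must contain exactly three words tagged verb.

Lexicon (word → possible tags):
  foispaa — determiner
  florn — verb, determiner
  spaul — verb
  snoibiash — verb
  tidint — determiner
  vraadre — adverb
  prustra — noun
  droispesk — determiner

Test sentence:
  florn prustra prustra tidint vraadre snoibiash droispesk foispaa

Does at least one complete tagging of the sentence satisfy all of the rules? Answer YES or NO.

NO

Candidates per position — 1:florn {verb,determiner}; 2:prustra {noun}; 3:prustra {noun}; 4:tidint {determiner}; 5:vraadre {adverb}; 6:snoibiash {verb}; 7:droispesk {determiner}; 8:foispaa {determiner}.
Rule 3 cannot be satisfied by any choice of tags from the lexicon.
So there is no consistent tagging.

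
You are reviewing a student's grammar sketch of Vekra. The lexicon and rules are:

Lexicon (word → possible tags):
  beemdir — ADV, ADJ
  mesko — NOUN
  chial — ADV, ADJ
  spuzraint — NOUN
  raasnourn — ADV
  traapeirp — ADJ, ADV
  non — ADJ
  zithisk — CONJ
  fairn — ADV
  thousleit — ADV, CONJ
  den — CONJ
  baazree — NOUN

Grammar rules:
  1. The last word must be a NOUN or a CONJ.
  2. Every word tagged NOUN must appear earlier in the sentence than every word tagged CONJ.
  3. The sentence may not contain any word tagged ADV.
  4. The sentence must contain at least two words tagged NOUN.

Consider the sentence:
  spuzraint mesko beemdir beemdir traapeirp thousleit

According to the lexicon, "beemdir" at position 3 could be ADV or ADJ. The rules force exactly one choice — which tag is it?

Candidates per position — 1:spuzraint {NOUN}; 2:mesko {NOUN}; 3:beemdir {ADV,ADJ}; 4:beemdir {ADV,ADJ}; 5:traapeirp {ADJ,ADV}; 6:thousleit {ADV,CONJ}.
Position 3: ADV is ruled out by rule 3; that leaves ADJ.
Position 4: ADV is ruled out by rule 3; that leaves ADJ.
Position 5: ADV is ruled out by rule 3; that leaves ADJ.
Position 6: ADV is ruled out by rule 1; that leaves CONJ.
That leaves exactly one tagging: NOUN NOUN ADJ ADJ ADJ CONJ.
Rule-by-rule: rule 1 holds; rule 2 holds; rule 3 holds; rule 4 holds.

ADJ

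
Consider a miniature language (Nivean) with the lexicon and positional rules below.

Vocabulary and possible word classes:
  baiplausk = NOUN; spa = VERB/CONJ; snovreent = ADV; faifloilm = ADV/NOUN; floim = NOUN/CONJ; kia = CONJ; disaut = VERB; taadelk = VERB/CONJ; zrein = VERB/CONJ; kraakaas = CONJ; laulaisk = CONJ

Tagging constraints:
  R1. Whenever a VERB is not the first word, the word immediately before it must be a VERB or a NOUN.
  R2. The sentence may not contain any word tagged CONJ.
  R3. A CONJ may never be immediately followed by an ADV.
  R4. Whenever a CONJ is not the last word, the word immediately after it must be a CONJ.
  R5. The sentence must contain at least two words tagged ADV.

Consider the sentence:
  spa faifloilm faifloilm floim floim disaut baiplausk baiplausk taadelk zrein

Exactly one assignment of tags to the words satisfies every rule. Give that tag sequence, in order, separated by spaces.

Candidates per position — 1:spa {VERB,CONJ}; 2:faifloilm {ADV,NOUN}; 3:faifloilm {ADV,NOUN}; 4:floim {NOUN,CONJ}; 5:floim {NOUN,CONJ}; 6:disaut {VERB}; 7:baiplausk {NOUN}; 8:baiplausk {NOUN}; 9:taadelk {VERB,CONJ}; 10:zrein {VERB,CONJ}.
Position 1: CONJ is ruled out by rule 2; that leaves VERB.
Position 2: NOUN is ruled out by rule 5; that leaves ADV.
Position 3: NOUN is ruled out by rule 5; that leaves ADV.
Position 4: CONJ is ruled out by rule 2; that leaves NOUN.
Position 5: CONJ is ruled out by rule 1; that leaves NOUN.
Position 9: CONJ is ruled out by rule 2; that leaves VERB.
Position 10: CONJ is ruled out by rule 2; that leaves VERB.
The unique satisfying tagging is: VERB ADV ADV NOUN NOUN VERB NOUN NOUN VERB VERB.
Rule-by-rule: rule 1 ✓; rule 2 ✓; rule 3 ✓; rule 4 ✓; rule 5 ✓.

VERB ADV ADV NOUN NOUN VERB NOUN NOUN VERB VERB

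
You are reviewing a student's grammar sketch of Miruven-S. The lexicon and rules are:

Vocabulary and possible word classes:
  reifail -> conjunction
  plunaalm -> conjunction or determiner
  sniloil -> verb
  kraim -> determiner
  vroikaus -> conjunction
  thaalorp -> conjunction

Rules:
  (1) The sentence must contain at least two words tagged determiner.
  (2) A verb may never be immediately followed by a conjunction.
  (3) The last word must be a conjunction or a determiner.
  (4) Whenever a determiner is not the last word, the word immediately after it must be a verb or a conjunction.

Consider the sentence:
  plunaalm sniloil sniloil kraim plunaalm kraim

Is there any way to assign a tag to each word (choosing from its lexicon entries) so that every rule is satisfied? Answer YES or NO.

Candidates per position — 1:plunaalm {conjunction,determiner}; 2:sniloil {verb}; 3:sniloil {verb}; 4:kraim {determiner}; 5:plunaalm {conjunction,determiner}; 6:kraim {determiner}.
One satisfying assignment: determiner verb verb determiner conjunction determiner.
Checking: rule 1 satisfied; rule 2 satisfied; rule 3 satisfied; rule 4 satisfied.

YES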